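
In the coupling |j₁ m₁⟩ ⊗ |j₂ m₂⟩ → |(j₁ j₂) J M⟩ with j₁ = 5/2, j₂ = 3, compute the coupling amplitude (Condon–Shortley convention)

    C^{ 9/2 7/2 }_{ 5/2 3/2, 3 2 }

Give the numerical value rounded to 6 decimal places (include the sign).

j₁+j₂−J=1  J+j₁−j₂=4  J−j₁+j₂=5  j₁+j₂+J+1=11
(j₁±m₁, j₂±m₂, J±M) = (4,1,5,1,8,1)
P² = 921600/11
sum k=0..1:
  [0] +1/720 = 1/720
  [1] −1/576 = -1/576
S = -1/2880
C² = P²·S² = 1/99 ; C = -0.100504

−√(1/99) = -0.100504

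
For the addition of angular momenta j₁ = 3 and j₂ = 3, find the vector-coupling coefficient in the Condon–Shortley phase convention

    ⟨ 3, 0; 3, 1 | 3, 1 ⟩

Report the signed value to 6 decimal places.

+√(1/6) ≈ +0.408248

√[7·3!3!3!/10! · 3!3!4!2!4!2!] = √(864/25)
  +(−1)^1/∏(1,2,2,3,1,0)! = -1/24  (running -1/24)
  +(−1)^2/∏(2,1,1,2,2,1)! = 1/8  (running 1/12)
  +(−1)^3/∏(3,0,0,1,3,2)! = -1/72  (running 5/72)
⟨..|..⟩ = √(864/25)·(5/72) = +0.408248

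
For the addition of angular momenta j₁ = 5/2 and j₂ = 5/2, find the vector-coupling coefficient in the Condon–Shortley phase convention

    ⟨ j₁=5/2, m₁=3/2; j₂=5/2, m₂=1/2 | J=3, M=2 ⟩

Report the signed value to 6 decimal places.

√[7·2!3!3!/9! · 4!1!3!2!5!1!] = √(48)
  +(−1)^0/∏(0,2,1,3,2,0)! = 1/24  (running 1/24)
  +(−1)^1/∏(1,1,0,2,3,1)! = -1/12  (running -1/24)
⟨..|..⟩ = √(48)·(-1/24) = -0.288675

-0.288675  (= −√(1/12))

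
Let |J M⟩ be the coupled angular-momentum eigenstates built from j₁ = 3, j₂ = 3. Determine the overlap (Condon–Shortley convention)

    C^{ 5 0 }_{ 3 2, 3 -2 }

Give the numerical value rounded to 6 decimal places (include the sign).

j₁+j₂−J=1  J+j₁−j₂=5  J−j₁+j₂=5  j₁+j₂+J+1=12
(j₁±m₁, j₂±m₂, J±M) = (5,1,1,5,5,5)
P² = 480000/7
sum k=0..1:
  [0] +1/576 = 1/576
  [1] −1/14400 = -1/14400
S = 1/600
C² = P²·S² = 4/21 ; C = +0.436436

+√(4/21) = +0.436436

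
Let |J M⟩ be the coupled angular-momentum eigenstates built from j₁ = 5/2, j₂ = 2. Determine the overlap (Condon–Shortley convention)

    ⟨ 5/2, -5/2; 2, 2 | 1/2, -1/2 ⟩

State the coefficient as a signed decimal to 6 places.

+√(1/3) = +0.577350

j₁+j₂−J=4  J+j₁−j₂=1  J−j₁+j₂=0  j₁+j₂+J+1=6
(j₁±m₁, j₂±m₂, J±M) = (0,5,4,0,0,1)
P² = 192
sum k=4..4:
  [4] +1/24 = 1/24
S = 1/24
C² = P²·S² = 1/3 ; C = +0.577350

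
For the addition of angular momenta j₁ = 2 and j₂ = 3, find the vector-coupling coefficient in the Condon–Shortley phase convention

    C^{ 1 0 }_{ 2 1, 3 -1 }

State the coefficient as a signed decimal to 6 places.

j₁+j₂−J=4  J+j₁−j₂=0  J−j₁+j₂=2  j₁+j₂+J+1=7
(j₁±m₁, j₂±m₂, J±M) = (3,1,2,4,1,1)
P² = 288/35
sum k=1..1:
  [1] −1/6 = -1/6
S = -1/6
C² = P²·S² = 8/35 ; C = -0.478091

-0.478091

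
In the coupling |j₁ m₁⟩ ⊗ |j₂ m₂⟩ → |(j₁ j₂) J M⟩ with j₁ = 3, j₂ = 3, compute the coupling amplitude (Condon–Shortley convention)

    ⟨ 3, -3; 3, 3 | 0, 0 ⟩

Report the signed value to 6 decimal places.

+0.377964  (= +√(1/7))

triangle: 6!×0!×0!/7! = 720/5040
(j±m)!: 0!×6!×6!×0!×0!×0! = 518400
prefactor² = (2J+1)×Δ×N² = 518400/7
  k=6: +1/(6!×0!×0!×0!×0!×0!) = 1/720
Σ = 1/720  ⇒  CG² = 518400/7×1/720² = 1/7
CG = +√(1/7) = +0.377964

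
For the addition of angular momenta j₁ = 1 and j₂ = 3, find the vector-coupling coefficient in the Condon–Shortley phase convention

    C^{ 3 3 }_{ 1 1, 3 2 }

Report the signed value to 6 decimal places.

j₁+j₂−J=1  J+j₁−j₂=1  J−j₁+j₂=5  j₁+j₂+J+1=8
(j₁±m₁, j₂±m₂, J±M) = (2,0,5,1,6,0)
P² = 3600
sum k=0..0:
  [0] +1/120 = 1/120
S = 1/120
C² = P²·S² = 1/4 ; C = +0.500000

+√(1/4) ≈ +0.500000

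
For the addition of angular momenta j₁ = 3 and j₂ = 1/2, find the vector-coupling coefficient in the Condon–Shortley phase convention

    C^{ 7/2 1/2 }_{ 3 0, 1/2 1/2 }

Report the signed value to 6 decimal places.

√[8·0!6!1!/8! · 3!3!1!0!4!3!] = √(5184/7)
  +(−1)^0/∏(0,0,3,1,3,0)! = 1/36  (running 1/36)
⟨..|..⟩ = √(5184/7)·(1/36) = +0.755929

+√(4/7) ≈ +0.755929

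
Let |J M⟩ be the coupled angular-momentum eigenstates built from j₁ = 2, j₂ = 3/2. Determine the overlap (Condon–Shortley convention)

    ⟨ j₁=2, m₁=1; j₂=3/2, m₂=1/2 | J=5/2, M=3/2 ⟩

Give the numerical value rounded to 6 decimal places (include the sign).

+0.169031

j₁+j₂−J=1  J+j₁−j₂=3  J−j₁+j₂=2  j₁+j₂+J+1=7
(j₁±m₁, j₂±m₂, J±M) = (3,1,2,1,4,1)
P² = 144/35
sum k=0..1:
  [0] +1/4 = 1/4
  [1] −1/6 = -1/6
S = 1/12
C² = P²·S² = 1/35 ; C = +0.169031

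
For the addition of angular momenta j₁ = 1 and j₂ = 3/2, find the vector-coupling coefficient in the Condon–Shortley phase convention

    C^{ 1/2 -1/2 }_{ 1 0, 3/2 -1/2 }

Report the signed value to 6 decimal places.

−√(1/3) ≈ -0.577350

j₁+j₂−J=2  J+j₁−j₂=0  J−j₁+j₂=1  j₁+j₂+J+1=4
(j₁±m₁, j₂±m₂, J±M) = (1,1,1,2,0,1)
P² = 1/3
sum k=1..1:
  [1] −1/1 = -1
S = -1
C² = P²·S² = 1/3 ; C = -0.577350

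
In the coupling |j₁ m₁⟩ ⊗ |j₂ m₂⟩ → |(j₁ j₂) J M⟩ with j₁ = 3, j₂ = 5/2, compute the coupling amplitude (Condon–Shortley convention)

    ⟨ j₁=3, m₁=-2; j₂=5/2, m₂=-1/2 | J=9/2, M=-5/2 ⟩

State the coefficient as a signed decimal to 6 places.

−√(49/198) ≈ -0.497468

√[10·1!5!4!/11! · 1!5!2!3!2!7!] = √(115200/11)
  +(−1)^0/∏(0,1,5,2,0,2)! = 1/480  (running 1/480)
  +(−1)^1/∏(1,0,4,1,1,3)! = -1/144  (running -7/1440)
⟨..|..⟩ = √(115200/11)·(-7/1440) = -0.497468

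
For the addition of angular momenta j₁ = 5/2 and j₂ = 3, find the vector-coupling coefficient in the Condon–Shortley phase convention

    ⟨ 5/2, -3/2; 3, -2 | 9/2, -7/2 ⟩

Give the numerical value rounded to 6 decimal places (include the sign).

+0.100504  (= +√(1/99))

√[10·1!4!5!/11! · 1!4!1!5!1!8!] = √(921600/11)
  +(−1)^0/∏(0,1,4,1,0,4)! = 1/576  (running 1/576)
  +(−1)^1/∏(1,0,3,0,1,5)! = -1/720  (running 1/2880)
⟨..|..⟩ = √(921600/11)·(1/2880) = +0.100504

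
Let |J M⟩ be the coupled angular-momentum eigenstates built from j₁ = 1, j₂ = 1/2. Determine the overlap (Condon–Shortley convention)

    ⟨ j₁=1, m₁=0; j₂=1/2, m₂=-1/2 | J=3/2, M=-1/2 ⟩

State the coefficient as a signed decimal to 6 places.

√[4·0!2!1!/4! · 1!1!0!1!1!2!] = √(2/3)
  +(−1)^0/∏(0,0,1,0,1,1)! = 1  (running 1)
⟨..|..⟩ = √(2/3)·(1) = +0.816497

+0.816497  (= +√(2/3))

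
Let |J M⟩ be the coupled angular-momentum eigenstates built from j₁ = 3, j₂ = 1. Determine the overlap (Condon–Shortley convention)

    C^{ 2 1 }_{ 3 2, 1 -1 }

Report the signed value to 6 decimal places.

+0.690066

√[5·2!4!0!/7! · 5!1!0!2!3!1!] = √(480/7)
  +(−1)^0/∏(0,2,1,0,3,0)! = 1/12  (running 1/12)
⟨..|..⟩ = √(480/7)·(1/12) = +0.690066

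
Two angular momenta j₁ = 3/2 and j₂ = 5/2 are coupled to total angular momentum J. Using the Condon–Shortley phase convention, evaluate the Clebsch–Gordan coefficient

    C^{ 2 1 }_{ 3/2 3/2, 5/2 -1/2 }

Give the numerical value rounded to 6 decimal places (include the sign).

triangle: 2!·1!·3!/7! = 12/5040
(j±m)!: 3!·0!·2!·3!·3!·1! = 432
prefactor² = (2J+1)·Δ·N² = 36/7
  k=0: +1/(0!·2!·0!·2!·1!·1!) = 1/4
Σ = 1/4  ⇒  CG² = 36/7·1/4² = 9/28
CG = +√(9/28) = +0.566947

+√(9/28) = +0.566947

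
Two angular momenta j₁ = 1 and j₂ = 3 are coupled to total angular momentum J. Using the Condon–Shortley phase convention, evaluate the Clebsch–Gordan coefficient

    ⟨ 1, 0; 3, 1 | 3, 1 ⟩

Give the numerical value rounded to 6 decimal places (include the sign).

triangle: 1!·1!·5!/8! = 120/40320
(j±m)!: 1!·1!·4!·2!·4!·2! = 2304
prefactor² = (2J+1)·Δ·N² = 48
  k=0: +1/(0!·1!·1!·4!·0!·1!) = 1/24
  k=1: −1/(1!·0!·0!·3!·1!·2!) = -1/12
Σ = -1/24  ⇒  CG² = 48·(-1/24)² = 1/12
CG = −√(1/12) = -0.288675

−√(1/12) ≈ -0.288675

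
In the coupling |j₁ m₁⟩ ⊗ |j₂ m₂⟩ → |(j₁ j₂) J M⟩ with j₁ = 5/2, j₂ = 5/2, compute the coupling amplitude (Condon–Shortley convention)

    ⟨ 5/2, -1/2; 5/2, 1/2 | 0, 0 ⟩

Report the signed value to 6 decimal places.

j₁+j₂−J=5  J+j₁−j₂=0  J−j₁+j₂=0  j₁+j₂+J+1=6
(j₁±m₁, j₂±m₂, J±M) = (2,3,3,2,0,0)
P² = 24
sum k=3..3:
  [3] −1/12 = -1/12
S = -1/12
C² = P²·S² = 1/6 ; C = -0.408248

-0.408248  (= −√(1/6))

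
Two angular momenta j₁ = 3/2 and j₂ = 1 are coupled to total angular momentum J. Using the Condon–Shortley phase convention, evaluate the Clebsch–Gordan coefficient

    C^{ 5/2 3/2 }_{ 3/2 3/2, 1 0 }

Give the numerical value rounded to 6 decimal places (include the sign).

+0.632456

triangle: 0!*3!*2!/6! = 12/720
(j±m)!: 3!*0!*1!*1!*4!*1! = 144
prefactor² = (2J+1)*Δ*N² = 72/5
  k=0: +1/(0!*0!*0!*1!*3!*1!) = 1/6
Σ = 1/6  ⇒  CG² = 72/5*1/6² = 2/5
CG = +√(2/5) = +0.632456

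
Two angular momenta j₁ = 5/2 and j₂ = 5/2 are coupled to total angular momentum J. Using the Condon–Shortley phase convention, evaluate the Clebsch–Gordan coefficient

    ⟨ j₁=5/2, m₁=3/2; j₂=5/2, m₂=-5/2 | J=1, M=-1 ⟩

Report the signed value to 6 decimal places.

triangle: 4!*1!*1!/7! = 24/5040
(j±m)!: 4!*1!*0!*5!*0!*2! = 5760
prefactor² = (2J+1)*Δ*N² = 576/7
  k=0: +1/(0!*4!*1!*0!*0!*1!) = 1/24
Σ = 1/24  ⇒  CG² = 576/7*1/24² = 1/7
CG = +√(1/7) = +0.377964

+0.377964  (= +√(1/7))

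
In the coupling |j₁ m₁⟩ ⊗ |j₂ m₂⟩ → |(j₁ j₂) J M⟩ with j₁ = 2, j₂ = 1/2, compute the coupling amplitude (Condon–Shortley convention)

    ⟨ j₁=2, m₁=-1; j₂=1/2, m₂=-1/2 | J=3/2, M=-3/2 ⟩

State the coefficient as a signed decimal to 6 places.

+0.447214

triangle: 1!*3!*0!/5! = 6/120
(j±m)!: 1!*3!*0!*1!*0!*3! = 36
prefactor² = (2J+1)*Δ*N² = 36/5
  k=0: +1/(0!*1!*3!*0!*0!*0!) = 1/6
Σ = 1/6  ⇒  CG² = 36/5*1/6² = 1/5
CG = +√(1/5) = +0.447214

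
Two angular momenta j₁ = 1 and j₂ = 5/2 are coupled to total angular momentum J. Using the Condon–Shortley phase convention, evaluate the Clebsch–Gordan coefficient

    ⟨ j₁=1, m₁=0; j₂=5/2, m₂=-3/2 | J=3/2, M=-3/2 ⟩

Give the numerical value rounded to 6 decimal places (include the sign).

√[4·2!0!3!/6! · 1!1!1!4!0!3!] = √(48/5)
  +(−1)^1/∏(1,1,0,0,0,3)! = -1/6  (running -1/6)
⟨..|..⟩ = √(48/5)·(-1/6) = -0.516398

−√(4/15) ≈ -0.516398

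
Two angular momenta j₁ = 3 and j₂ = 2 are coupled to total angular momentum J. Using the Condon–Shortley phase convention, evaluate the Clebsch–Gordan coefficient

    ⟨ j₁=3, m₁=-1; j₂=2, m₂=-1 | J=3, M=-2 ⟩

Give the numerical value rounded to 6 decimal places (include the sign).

√[7·2!4!2!/9! · 2!4!1!3!1!5!] = √(64)
  +(−1)^0/∏(0,2,4,1,0,1)! = 1/48  (running 1/48)
  +(−1)^1/∏(1,1,3,0,1,2)! = -1/12  (running -1/16)
⟨..|..⟩ = √(64)·(-1/16) = -0.500000

−√(1/4) = -0.500000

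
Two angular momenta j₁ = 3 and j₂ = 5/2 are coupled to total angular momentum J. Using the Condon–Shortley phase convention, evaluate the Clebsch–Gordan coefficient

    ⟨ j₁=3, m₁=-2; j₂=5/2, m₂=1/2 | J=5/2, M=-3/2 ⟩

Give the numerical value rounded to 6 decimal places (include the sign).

j₁+j₂−J=3  J+j₁−j₂=3  J−j₁+j₂=2  j₁+j₂+J+1=9
(j₁±m₁, j₂±m₂, J±M) = (1,5,3,2,1,4)
P² = 288/7
sum k=2..3:
  [2] +1/12 = 1/12
  [3] −1/24 = -1/24
S = 1/24
C² = P²·S² = 1/14 ; C = +0.267261

+0.267261  (= +√(1/14))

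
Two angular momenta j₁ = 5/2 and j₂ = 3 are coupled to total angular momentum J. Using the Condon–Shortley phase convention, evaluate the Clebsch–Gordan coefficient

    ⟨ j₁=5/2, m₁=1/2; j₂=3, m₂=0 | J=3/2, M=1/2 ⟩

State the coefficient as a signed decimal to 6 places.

+0.338062  (= +√(4/35))

√[4·4!1!2!/8! · 3!2!3!3!2!1!] = √(144/35)
  +(−1)^1/∏(1,3,1,2,0,0)! = -1/12  (running -1/12)
  +(−1)^2/∏(2,2,0,1,1,1)! = 1/4  (running 1/6)
⟨..|..⟩ = √(144/35)·(1/6) = +0.338062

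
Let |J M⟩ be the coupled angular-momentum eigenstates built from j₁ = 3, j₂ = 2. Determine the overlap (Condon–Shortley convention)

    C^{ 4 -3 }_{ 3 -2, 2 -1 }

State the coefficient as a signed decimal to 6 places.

-0.223607

triangle: 1!×5!×3!/10! = 720/3628800
(j±m)!: 1!×5!×1!×3!×1!×7! = 3628800
prefactor² = (2J+1)×Δ×N² = 6480
  k=0: +1/(0!×1!×5!×1!×0!×2!) = 1/240
  k=1: −1/(1!×0!×4!×0!×1!×3!) = -1/144
Σ = -1/360  ⇒  CG² = 6480×(-1/360)² = 1/20
CG = −√(1/20) = -0.223607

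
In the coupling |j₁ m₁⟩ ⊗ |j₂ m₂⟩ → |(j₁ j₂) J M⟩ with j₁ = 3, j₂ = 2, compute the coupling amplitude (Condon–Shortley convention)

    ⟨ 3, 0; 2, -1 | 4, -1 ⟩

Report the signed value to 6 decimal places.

√[9·1!5!3!/10! · 3!3!1!3!3!5!] = √(1944/7)
  +(−1)^0/∏(0,1,3,1,2,2)! = 1/24  (running 1/24)
  +(−1)^1/∏(1,0,2,0,3,3)! = -1/72  (running 1/36)
⟨..|..⟩ = √(1944/7)·(1/36) = +0.462910

+0.462910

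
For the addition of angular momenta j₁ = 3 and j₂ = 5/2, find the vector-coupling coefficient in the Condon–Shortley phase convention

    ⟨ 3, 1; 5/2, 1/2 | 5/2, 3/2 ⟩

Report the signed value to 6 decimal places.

√[6·3!3!2!/9! · 4!2!3!2!4!1!] = √(576/35)
  +(−1)^1/∏(1,2,1,2,2,0)! = -1/8  (running -1/8)
  +(−1)^2/∏(2,1,0,1,3,1)! = 1/12  (running -1/24)
⟨..|..⟩ = √(576/35)·(-1/24) = -0.169031

-0.169031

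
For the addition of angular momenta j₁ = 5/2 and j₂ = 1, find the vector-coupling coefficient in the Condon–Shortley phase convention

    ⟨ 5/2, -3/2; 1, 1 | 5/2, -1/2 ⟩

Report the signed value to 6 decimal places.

√[6·1!4!1!/7! · 1!4!2!0!2!3!] = √(576/35)
  +(−1)^1/∏(1,0,3,1,1,0)! = -1/6  (running -1/6)
⟨..|..⟩ = √(576/35)·(-1/6) = -0.676123

-0.676123  (= −√(16/35))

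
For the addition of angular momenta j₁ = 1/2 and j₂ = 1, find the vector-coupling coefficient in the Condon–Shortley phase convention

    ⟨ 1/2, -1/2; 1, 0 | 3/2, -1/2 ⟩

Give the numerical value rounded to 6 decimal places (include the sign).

+0.816497

√[4·0!1!2!/4! · 0!1!1!1!1!2!] = √(2/3)
  +(−1)^0/∏(0,0,1,1,0,1)! = 1  (running 1)
⟨..|..⟩ = √(2/3)·(1) = +0.816497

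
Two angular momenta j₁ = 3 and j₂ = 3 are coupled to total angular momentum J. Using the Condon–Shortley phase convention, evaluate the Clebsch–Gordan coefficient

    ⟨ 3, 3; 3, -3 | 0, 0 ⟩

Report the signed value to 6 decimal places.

+√(1/7) ≈ +0.377964

j₁+j₂−J=6  J+j₁−j₂=0  J−j₁+j₂=0  j₁+j₂+J+1=7
(j₁±m₁, j₂±m₂, J±M) = (6,0,0,6,0,0)
P² = 518400/7
sum k=0..0:
  [0] +1/720 = 1/720
S = 1/720
C² = P²·S² = 1/7 ; C = +0.377964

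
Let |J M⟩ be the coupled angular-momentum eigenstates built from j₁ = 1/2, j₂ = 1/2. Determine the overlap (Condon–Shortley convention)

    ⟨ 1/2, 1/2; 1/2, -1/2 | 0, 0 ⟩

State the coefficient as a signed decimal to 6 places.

j₁+j₂−J=1  J+j₁−j₂=0  J−j₁+j₂=0  j₁+j₂+J+1=2
(j₁±m₁, j₂±m₂, J±M) = (1,0,0,1,0,0)
P² = 1/2
sum k=0..0:
  [0] +1/1 = 1
S = 1
C² = P²·S² = 1/2 ; C = +0.707107

+0.707107  (= +√(1/2))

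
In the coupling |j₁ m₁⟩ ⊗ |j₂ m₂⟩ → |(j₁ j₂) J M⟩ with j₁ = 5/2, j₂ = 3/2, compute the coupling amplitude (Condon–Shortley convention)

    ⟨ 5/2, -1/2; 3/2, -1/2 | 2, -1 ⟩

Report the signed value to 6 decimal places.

-0.545545  (= −√(25/84))

triangle: 2!*3!*1!/7! = 12/5040
(j±m)!: 2!*3!*1!*2!*1!*3! = 144
prefactor² = (2J+1)*Δ*N² = 12/7
  k=0: +1/(0!*2!*3!*1!*0!*0!) = 1/12
  k=1: −1/(1!*1!*2!*0!*1!*1!) = -1/2
Σ = -5/12  ⇒  CG² = 12/7*(-5/12)² = 25/84
CG = −√(25/84) = -0.545545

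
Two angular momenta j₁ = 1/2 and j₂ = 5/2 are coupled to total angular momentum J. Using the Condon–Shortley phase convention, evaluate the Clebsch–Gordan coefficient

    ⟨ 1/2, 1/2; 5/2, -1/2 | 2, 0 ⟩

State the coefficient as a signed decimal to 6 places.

triangle: 1!·0!·4!/6! = 24/720
(j±m)!: 1!·0!·2!·3!·2!·2! = 48
prefactor² = (2J+1)·Δ·N² = 8
  k=0: +1/(0!·1!·0!·2!·0!·2!) = 1/4
Σ = 1/4  ⇒  CG² = 8·1/4² = 1/2
CG = +√(1/2) = +0.707107

+0.707107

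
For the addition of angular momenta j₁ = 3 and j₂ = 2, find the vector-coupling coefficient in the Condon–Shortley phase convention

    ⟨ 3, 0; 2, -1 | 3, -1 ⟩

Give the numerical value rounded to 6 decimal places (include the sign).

j₁+j₂−J=2  J+j₁−j₂=4  J−j₁+j₂=2  j₁+j₂+J+1=9
(j₁±m₁, j₂±m₂, J±M) = (3,3,1,3,2,4)
P² = 96/5
sum k=0..1:
  [0] +1/12 = 1/12
  [1] −1/8 = -1/8
S = -1/24
C² = P²·S² = 1/30 ; C = -0.182574

−√(1/30) = -0.182574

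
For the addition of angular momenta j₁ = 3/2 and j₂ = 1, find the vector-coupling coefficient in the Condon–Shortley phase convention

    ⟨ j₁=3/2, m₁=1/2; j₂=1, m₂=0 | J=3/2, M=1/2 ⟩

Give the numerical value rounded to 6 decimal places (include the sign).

j₁+j₂−J=1  J+j₁−j₂=2  J−j₁+j₂=1  j₁+j₂+J+1=5
(j₁±m₁, j₂±m₂, J±M) = (2,1,1,1,2,1)
P² = 4/15
sum k=0..1:
  [0] +1/1 = 1
  [1] −1/2 = -1/2
S = 1/2
C² = P²·S² = 1/15 ; C = +0.258199

+√(1/15) = +0.258199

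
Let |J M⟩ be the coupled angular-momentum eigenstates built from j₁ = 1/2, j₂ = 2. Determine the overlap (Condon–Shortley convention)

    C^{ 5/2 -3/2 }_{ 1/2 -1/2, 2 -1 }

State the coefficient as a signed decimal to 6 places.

j₁+j₂−J=0  J+j₁−j₂=1  J−j₁+j₂=4  j₁+j₂+J+1=6
(j₁±m₁, j₂±m₂, J±M) = (0,1,1,3,1,4)
P² = 144/5
sum k=0..0:
  [0] +1/6 = 1/6
S = 1/6
C² = P²·S² = 4/5 ; C = +0.894427

+0.894427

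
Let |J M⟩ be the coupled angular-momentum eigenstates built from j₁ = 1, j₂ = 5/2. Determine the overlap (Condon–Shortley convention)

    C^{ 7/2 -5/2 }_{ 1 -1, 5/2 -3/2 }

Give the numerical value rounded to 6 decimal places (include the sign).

+0.845154  (= +√(5/7))

√[8·0!2!5!/8! · 0!2!1!4!1!6!] = √(11520/7)
  +(−1)^0/∏(0,0,2,1,0,4)! = 1/48  (running 1/48)
⟨..|..⟩ = √(11520/7)·(1/48) = +0.845154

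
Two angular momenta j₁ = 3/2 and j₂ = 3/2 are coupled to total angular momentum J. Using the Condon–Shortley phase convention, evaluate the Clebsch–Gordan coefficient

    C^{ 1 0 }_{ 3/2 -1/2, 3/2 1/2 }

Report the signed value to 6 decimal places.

√[3·2!1!1!/5! · 1!2!2!1!1!1!] = √(1/5)
  +(−1)^1/∏(1,1,1,1,0,0)! = -1  (running -1)
  +(−1)^2/∏(2,0,0,0,1,1)! = 1/2  (running -1/2)
⟨..|..⟩ = √(1/5)·(-1/2) = -0.223607

−√(1/20) ≈ -0.223607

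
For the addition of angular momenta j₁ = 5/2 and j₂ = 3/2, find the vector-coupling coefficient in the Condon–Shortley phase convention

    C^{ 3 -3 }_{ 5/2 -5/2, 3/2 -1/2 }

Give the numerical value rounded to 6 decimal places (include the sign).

−√(5/8) = -0.790569

j₁+j₂−J=1  J+j₁−j₂=4  J−j₁+j₂=2  j₁+j₂+J+1=8
(j₁±m₁, j₂±m₂, J±M) = (0,5,1,2,0,6)
P² = 1440
sum k=1..1:
  [1] −1/48 = -1/48
S = -1/48
C² = P²·S² = 5/8 ; C = -0.790569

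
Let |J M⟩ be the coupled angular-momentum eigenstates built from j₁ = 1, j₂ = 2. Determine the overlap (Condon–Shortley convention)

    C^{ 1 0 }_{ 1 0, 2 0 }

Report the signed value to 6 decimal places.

triangle: 2!·0!·2!/5! = 4/120
(j±m)!: 1!·1!·2!·2!·1!·1! = 4
prefactor² = (2J+1)·Δ·N² = 2/5
  k=1: −1/(1!·1!·0!·1!·0!·1!) = -1
Σ = -1  ⇒  CG² = 2/5·(-1)² = 2/5
CG = −√(2/5) = -0.632456

-0.632456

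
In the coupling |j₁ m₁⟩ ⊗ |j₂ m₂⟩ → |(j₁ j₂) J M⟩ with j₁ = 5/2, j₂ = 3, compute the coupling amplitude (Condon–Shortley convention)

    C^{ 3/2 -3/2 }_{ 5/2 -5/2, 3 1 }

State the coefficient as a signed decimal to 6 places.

+0.267261  (= +√(1/14))

triangle: 4!·1!·2!/8! = 48/40320
(j±m)!: 0!·5!·4!·2!·0!·3! = 34560
prefactor² = (2J+1)·Δ·N² = 1152/7
  k=4: +1/(4!·0!·1!·0!·0!·2!) = 1/48
Σ = 1/48  ⇒  CG² = 1152/7·1/48² = 1/14
CG = +√(1/14) = +0.267261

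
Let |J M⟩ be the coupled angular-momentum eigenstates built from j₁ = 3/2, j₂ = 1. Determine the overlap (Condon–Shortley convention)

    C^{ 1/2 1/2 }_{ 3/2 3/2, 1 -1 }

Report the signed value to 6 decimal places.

triangle: 2!×1!×0!/4! = 2/24
(j±m)!: 3!×0!×0!×2!×1!×0! = 12
prefactor² = (2J+1)×Δ×N² = 2
  k=0: +1/(0!×2!×0!×0!×1!×0!) = 1/2
Σ = 1/2  ⇒  CG² = 2×1/2² = 1/2
CG = +√(1/2) = +0.707107

+√(1/2) = +0.707107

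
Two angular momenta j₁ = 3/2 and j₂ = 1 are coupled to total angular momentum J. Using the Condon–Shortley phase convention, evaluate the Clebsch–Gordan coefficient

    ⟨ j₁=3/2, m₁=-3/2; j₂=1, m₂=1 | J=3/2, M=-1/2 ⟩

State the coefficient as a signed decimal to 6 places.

-0.632456  (= −√(2/5))

j₁+j₂−J=1  J+j₁−j₂=2  J−j₁+j₂=1  j₁+j₂+J+1=5
(j₁±m₁, j₂±m₂, J±M) = (0,3,2,0,1,2)
P² = 8/5
sum k=1..1:
  [1] −1/2 = -1/2
S = -1/2
C² = P²·S² = 2/5 ; C = -0.632456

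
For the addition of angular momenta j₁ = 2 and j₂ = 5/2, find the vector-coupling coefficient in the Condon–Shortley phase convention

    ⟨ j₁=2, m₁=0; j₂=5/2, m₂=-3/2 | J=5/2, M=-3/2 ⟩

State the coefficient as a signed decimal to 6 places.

−√(1/70) = -0.119523

j₁+j₂−J=2  J+j₁−j₂=2  J−j₁+j₂=3  j₁+j₂+J+1=8
(j₁±m₁, j₂±m₂, J±M) = (2,2,1,4,1,4)
P² = 288/35
sum k=0..1:
  [0] +1/8 = 1/8
  [1] −1/6 = -1/6
S = -1/24
C² = P²·S² = 1/70 ; C = -0.119523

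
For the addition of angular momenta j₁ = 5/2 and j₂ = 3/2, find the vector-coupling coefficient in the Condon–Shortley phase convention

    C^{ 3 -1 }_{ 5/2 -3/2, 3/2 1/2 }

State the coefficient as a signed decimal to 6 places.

j₁+j₂−J=1  J+j₁−j₂=4  J−j₁+j₂=2  j₁+j₂+J+1=8
(j₁±m₁, j₂±m₂, J±M) = (1,4,2,1,2,4)
P² = 96/5
sum k=0..1:
  [0] +1/48 = 1/48
  [1] −1/6 = -1/6
S = -7/48
C² = P²·S² = 49/120 ; C = -0.639010

-0.639010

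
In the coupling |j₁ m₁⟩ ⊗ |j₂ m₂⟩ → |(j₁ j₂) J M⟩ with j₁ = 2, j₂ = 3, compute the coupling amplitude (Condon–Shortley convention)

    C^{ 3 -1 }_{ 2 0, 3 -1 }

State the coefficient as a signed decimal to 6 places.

-0.387298  (= −√(3/20))

triangle: 2!·2!·4!/9! = 96/362880
(j±m)!: 2!·2!·2!·4!·2!·4! = 9216
prefactor² = (2J+1)·Δ·N² = 256/15
  k=0: +1/(0!·2!·2!·2!·0!·2!) = 1/16
  k=1: −1/(1!·1!·1!·1!·1!·3!) = -1/6
  k=2: +1/(2!·0!·0!·0!·2!·4!) = 1/96
Σ = -3/32  ⇒  CG² = 256/15·(-3/32)² = 3/20
CG = −√(3/20) = -0.387298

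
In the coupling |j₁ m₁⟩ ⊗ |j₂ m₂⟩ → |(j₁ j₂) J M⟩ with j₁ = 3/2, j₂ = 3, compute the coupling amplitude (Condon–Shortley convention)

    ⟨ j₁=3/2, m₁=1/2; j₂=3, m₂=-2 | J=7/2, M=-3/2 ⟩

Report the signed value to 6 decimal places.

√[8·1!2!5!/9! · 2!1!1!5!2!5!] = √(6400/21)
  +(−1)^0/∏(0,1,1,1,1,4)! = 1/24  (running 1/24)
  +(−1)^1/∏(1,0,0,0,2,5)! = -1/240  (running 3/80)
⟨..|..⟩ = √(6400/21)·(3/80) = +0.654654

+0.654654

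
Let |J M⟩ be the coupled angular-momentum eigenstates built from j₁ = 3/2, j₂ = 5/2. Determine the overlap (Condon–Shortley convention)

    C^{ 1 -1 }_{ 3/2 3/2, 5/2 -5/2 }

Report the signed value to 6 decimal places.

triangle: 3!*0!*2!/6! = 12/720
(j±m)!: 3!*0!*0!*5!*0!*2! = 1440
prefactor² = (2J+1)*Δ*N² = 72
  k=0: +1/(0!*3!*0!*0!*0!*2!) = 1/12
Σ = 1/12  ⇒  CG² = 72*1/12² = 1/2
CG = +√(1/2) = +0.707107

+√(1/2) ≈ +0.707107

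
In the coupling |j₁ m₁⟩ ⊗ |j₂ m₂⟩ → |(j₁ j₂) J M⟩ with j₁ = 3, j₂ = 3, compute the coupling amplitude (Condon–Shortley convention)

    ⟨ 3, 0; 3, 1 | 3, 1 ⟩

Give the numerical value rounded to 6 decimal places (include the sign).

triangle: 3!×3!×3!/10! = 216/3628800
(j±m)!: 3!×3!×4!×2!×4!×2! = 82944
prefactor² = (2J+1)×Δ×N² = 864/25
  k=1: −1/(1!×2!×2!×3!×1!×0!) = -1/24
  k=2: +1/(2!×1!×1!×2!×2!×1!) = 1/8
  k=3: −1/(3!×0!×0!×1!×3!×2!) = -1/72
Σ = 5/72  ⇒  CG² = 864/25×5/72² = 1/6
CG = +√(1/6) = +0.408248

+0.408248  (= +√(1/6))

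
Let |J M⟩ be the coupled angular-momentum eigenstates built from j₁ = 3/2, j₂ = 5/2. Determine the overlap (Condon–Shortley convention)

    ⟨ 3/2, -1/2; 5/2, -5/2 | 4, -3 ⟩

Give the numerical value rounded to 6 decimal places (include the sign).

+0.612372  (= +√(3/8))

triangle: 0!·3!·5!/9! = 720/362880
(j±m)!: 1!·2!·0!·5!·1!·7! = 1209600
prefactor² = (2J+1)·Δ·N² = 21600
  k=0: +1/(0!·0!·2!·0!·1!·5!) = 1/240
Σ = 1/240  ⇒  CG² = 21600·1/240² = 3/8
CG = +√(3/8) = +0.612372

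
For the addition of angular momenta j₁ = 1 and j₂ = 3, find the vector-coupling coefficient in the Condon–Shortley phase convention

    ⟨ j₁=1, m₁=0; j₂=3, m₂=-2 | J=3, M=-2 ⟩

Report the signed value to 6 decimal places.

triangle: 1!×1!×5!/8! = 120/40320
(j±m)!: 1!×1!×1!×5!×1!×5! = 14400
prefactor² = (2J+1)×Δ×N² = 300
  k=0: +1/(0!×1!×1!×1!×0!×4!) = 1/24
  k=1: −1/(1!×0!×0!×0!×1!×5!) = -1/120
Σ = 1/30  ⇒  CG² = 300×1/30² = 1/3
CG = +√(1/3) = +0.577350

+0.577350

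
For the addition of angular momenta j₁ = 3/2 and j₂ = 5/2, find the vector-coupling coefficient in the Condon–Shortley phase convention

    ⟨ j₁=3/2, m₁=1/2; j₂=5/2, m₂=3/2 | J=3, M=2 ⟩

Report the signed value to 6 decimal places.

√[7·1!2!4!/8! · 2!1!4!1!5!1!] = √(48)
  +(−1)^0/∏(0,1,1,4,1,0)! = 1/24  (running 1/24)
  +(−1)^1/∏(1,0,0,3,2,1)! = -1/12  (running -1/24)
⟨..|..⟩ = √(48)·(-1/24) = -0.288675

−√(1/12) = -0.288675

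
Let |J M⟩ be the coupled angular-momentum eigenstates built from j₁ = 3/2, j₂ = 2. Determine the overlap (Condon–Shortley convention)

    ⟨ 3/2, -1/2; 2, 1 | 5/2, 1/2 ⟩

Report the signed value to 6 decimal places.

j₁+j₂−J=1  J+j₁−j₂=2  J−j₁+j₂=3  j₁+j₂+J+1=7
(j₁±m₁, j₂±m₂, J±M) = (1,2,3,1,3,2)
P² = 72/35
sum k=0..1:
  [0] +1/12 = 1/12
  [1] −1/2 = -1/2
S = -5/12
C² = P²·S² = 5/14 ; C = -0.597614

−√(5/14) ≈ -0.597614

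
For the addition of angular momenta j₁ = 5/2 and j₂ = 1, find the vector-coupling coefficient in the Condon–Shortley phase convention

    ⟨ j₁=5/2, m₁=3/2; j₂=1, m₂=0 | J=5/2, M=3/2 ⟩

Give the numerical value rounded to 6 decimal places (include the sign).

triangle: 1!*4!*1!/7! = 24/5040
(j±m)!: 4!*1!*1!*1!*4!*1! = 576
prefactor² = (2J+1)*Δ*N² = 576/35
  k=0: +1/(0!*1!*1!*1!*3!*0!) = 1/6
  k=1: −1/(1!*0!*0!*0!*4!*1!) = -1/24
Σ = 1/8  ⇒  CG² = 576/35*1/8² = 9/35
CG = +√(9/35) = +0.507093

+√(9/35) = +0.507093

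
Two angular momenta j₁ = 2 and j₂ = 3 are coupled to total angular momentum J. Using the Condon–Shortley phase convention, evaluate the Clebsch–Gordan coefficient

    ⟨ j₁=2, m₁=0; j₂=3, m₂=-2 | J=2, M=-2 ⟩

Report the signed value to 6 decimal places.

√[5·3!1!3!/8! · 2!2!1!5!0!4!] = √(360/7)
  +(−1)^1/∏(1,2,1,0,0,3)! = -1/12  (running -1/12)
⟨..|..⟩ = √(360/7)·(-1/12) = -0.597614

-0.597614  (= −√(5/14))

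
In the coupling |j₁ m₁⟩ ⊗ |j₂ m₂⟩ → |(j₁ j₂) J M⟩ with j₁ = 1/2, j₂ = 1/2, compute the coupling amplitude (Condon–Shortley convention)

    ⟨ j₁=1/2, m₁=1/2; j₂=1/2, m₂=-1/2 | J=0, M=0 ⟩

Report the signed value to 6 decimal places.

+0.707107

√[1·1!0!0!/2! · 1!0!0!1!0!0!] = √(1/2)
  +(−1)^0/∏(0,1,0,0,0,0)! = 1  (running 1)
⟨..|..⟩ = √(1/2)·(1) = +0.707107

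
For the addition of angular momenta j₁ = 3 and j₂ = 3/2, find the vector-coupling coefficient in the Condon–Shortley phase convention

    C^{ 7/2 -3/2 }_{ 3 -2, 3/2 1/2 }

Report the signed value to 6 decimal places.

triangle: 1!×5!×2!/9! = 240/362880
(j±m)!: 1!×5!×2!×1!×2!×5! = 57600
prefactor² = (2J+1)×Δ×N² = 6400/21
  k=0: +1/(0!×1!×5!×2!×0!×0!) = 1/240
  k=1: −1/(1!×0!×4!×1!×1!×1!) = -1/24
Σ = -3/80  ⇒  CG² = 6400/21×(-3/80)² = 3/7
CG = −√(3/7) = -0.654654

-0.654654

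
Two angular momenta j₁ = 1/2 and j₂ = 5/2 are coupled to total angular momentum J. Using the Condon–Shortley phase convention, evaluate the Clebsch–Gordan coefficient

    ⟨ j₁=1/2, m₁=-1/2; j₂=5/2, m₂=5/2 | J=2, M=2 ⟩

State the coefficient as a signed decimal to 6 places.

√[5·1!0!4!/6! · 0!1!5!0!4!0!] = √(480)
  +(−1)^1/∏(1,0,0,4,0,0)! = -1/24  (running -1/24)
⟨..|..⟩ = √(480)·(-1/24) = -0.912871

-0.912871  (= −√(5/6))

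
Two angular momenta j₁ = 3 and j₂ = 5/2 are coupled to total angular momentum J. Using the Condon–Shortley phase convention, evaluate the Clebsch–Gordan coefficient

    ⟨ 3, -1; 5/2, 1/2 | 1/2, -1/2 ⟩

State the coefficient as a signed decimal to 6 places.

−√(4/21) ≈ -0.436436

j₁+j₂−J=5  J+j₁−j₂=1  J−j₁+j₂=0  j₁+j₂+J+1=7
(j₁±m₁, j₂±m₂, J±M) = (2,4,3,2,0,1)
P² = 192/7
sum k=3..3:
  [3] −1/12 = -1/12
S = -1/12
C² = P²·S² = 4/21 ; C = -0.436436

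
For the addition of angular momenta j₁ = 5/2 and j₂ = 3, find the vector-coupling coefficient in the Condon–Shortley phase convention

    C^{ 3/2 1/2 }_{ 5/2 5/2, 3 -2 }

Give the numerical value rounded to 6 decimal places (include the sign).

+0.487950  (= +√(5/21))

√[4·4!1!2!/8! · 5!0!1!5!2!1!] = √(960/7)
  +(−1)^0/∏(0,4,0,1,1,1)! = 1/24  (running 1/24)
⟨..|..⟩ = √(960/7)·(1/24) = +0.487950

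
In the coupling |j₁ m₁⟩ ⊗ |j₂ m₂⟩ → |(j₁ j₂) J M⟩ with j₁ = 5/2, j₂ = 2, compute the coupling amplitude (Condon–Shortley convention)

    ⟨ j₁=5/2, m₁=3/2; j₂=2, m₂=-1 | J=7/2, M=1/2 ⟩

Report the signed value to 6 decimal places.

√[8·1!4!3!/9! · 4!1!1!3!4!3!] = √(2304/35)
  +(−1)^0/∏(0,1,1,1,3,2)! = 1/12  (running 1/12)
  +(−1)^1/∏(1,0,0,0,4,3)! = -1/144  (running 11/144)
⟨..|..⟩ = √(2304/35)·(11/144) = +0.619780

+√(121/315) ≈ +0.619780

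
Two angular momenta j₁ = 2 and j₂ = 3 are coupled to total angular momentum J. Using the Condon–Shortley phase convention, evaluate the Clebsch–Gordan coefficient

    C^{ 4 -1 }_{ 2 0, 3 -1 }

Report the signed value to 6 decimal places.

+0.327327

√[9·1!3!5!/10! · 2!2!2!4!3!5!] = √(1728/7)
  +(−1)^0/∏(0,1,2,2,1,3)! = 1/24  (running 1/24)
  +(−1)^1/∏(1,0,1,1,2,4)! = -1/48  (running 1/48)
⟨..|..⟩ = √(1728/7)·(1/48) = +0.327327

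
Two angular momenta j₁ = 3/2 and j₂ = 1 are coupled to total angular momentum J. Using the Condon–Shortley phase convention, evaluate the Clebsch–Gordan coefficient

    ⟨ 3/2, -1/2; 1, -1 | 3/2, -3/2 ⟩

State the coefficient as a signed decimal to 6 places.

+√(2/5) = +0.632456

j₁+j₂−J=1  J+j₁−j₂=2  J−j₁+j₂=1  j₁+j₂+J+1=5
(j₁±m₁, j₂±m₂, J±M) = (1,2,0,2,0,3)
P² = 8/5
sum k=0..0:
  [0] +1/2 = 1/2
S = 1/2
C² = P²·S² = 2/5 ; C = +0.632456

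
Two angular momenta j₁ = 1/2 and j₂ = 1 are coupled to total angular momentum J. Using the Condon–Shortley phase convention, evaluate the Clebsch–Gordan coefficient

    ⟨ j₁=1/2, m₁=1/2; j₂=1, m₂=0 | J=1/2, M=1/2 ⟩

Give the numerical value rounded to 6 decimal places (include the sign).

+√(1/3) ≈ +0.577350

triangle: 1!×0!×1!/3! = 1/6
(j±m)!: 1!×0!×1!×1!×1!×0! = 1
prefactor² = (2J+1)×Δ×N² = 1/3
  k=0: +1/(0!×1!×0!×1!×0!×0!) = 1
Σ = 1  ⇒  CG² = 1/3×1² = 1/3
CG = +√(1/3) = +0.577350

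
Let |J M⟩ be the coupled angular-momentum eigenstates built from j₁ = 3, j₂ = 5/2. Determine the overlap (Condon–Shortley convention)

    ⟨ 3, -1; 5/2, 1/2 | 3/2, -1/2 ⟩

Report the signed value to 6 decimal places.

-0.097590

triangle: 4!·2!·1!/8! = 48/40320
(j±m)!: 2!·4!·3!·2!·1!·2! = 1152
prefactor² = (2J+1)·Δ·N² = 192/35
  k=2: +1/(2!·2!·2!·1!·0!·0!) = 1/8
  k=3: −1/(3!·1!·1!·0!·1!·1!) = -1/6
Σ = -1/24  ⇒  CG² = 192/35·(-1/24)² = 1/105
CG = −√(1/105) = -0.097590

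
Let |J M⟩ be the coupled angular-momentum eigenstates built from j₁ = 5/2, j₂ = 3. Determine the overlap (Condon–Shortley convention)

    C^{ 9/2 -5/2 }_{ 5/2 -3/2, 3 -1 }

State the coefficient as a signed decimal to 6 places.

√[10·1!4!5!/11! · 1!4!2!4!2!7!] = √(92160/11)
  +(−1)^0/∏(0,1,4,2,0,3)! = 1/288  (running 1/288)
  +(−1)^1/∏(1,0,3,1,1,4)! = -1/144  (running -1/288)
⟨..|..⟩ = √(92160/11)·(-1/288) = -0.317821

-0.317821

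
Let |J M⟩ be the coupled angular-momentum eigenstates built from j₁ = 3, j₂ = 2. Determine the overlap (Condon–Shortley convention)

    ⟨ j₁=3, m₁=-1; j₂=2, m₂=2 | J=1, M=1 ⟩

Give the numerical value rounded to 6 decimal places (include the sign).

+√(1/35) ≈ +0.169031

√[3·4!2!0!/7! · 2!4!4!0!2!0!] = √(2304/35)
  +(−1)^4/∏(4,0,0,0,2,0)! = 1/48  (running 1/48)
⟨..|..⟩ = √(2304/35)·(1/48) = +0.169031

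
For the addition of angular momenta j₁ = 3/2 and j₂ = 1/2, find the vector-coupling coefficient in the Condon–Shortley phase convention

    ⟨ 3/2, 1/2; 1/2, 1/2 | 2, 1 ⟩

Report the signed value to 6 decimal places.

+0.866025

triangle: 0!·3!·1!/5! = 6/120
(j±m)!: 2!·1!·1!·0!·3!·1! = 12
prefactor² = (2J+1)·Δ·N² = 3
  k=0: +1/(0!·0!·1!·1!·2!·0!) = 1/2
Σ = 1/2  ⇒  CG² = 3·1/2² = 3/4
CG = +√(3/4) = +0.866025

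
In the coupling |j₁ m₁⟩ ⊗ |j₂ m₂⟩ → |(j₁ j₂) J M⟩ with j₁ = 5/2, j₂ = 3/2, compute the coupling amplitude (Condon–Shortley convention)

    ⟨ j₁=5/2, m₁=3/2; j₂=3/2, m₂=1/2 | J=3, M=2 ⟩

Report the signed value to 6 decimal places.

+√(1/12) ≈ +0.288675

j₁+j₂−J=1  J+j₁−j₂=4  J−j₁+j₂=2  j₁+j₂+J+1=8
(j₁±m₁, j₂±m₂, J±M) = (4,1,2,1,5,1)
P² = 48
sum k=0..1:
  [0] +1/12 = 1/12
  [1] −1/24 = -1/24
S = 1/24
C² = P²·S² = 1/12 ; C = +0.288675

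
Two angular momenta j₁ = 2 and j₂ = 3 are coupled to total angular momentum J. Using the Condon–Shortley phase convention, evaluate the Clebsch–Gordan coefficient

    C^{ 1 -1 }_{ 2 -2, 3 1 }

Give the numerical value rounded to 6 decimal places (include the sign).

√[3·4!0!2!/7! · 0!4!4!2!0!2!] = √(2304/35)
  +(−1)^4/∏(4,0,0,0,0,2)! = 1/48  (running 1/48)
⟨..|..⟩ = √(2304/35)·(1/48) = +0.169031

+0.169031  (= +√(1/35))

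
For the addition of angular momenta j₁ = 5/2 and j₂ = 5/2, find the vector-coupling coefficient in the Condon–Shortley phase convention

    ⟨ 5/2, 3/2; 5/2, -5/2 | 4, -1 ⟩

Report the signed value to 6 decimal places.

√[9·1!4!4!/10! · 4!1!0!5!3!5!] = √(20736/7)
  +(−1)^0/∏(0,1,1,0,3,4)! = 1/144  (running 1/144)
⟨..|..⟩ = √(20736/7)·(1/144) = +0.377964

+0.377964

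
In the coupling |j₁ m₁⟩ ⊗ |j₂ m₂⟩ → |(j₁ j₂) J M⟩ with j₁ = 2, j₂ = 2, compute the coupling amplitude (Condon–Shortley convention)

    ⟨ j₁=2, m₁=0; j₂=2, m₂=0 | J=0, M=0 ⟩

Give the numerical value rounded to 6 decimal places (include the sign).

+√(1/5) ≈ +0.447214

triangle: 4!·0!·0!/5! = 24/120
(j±m)!: 2!·2!·2!·2!·0!·0! = 16
prefactor² = (2J+1)·Δ·N² = 16/5
  k=2: +1/(2!·2!·0!·0!·0!·0!) = 1/4
Σ = 1/4  ⇒  CG² = 16/5·1/4² = 1/5
CG = +√(1/5) = +0.447214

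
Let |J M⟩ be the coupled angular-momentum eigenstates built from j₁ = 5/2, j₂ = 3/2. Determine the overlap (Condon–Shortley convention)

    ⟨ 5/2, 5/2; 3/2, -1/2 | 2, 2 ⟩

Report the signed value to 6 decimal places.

+√(10/21) ≈ +0.690066

j₁+j₂−J=2  J+j₁−j₂=3  J−j₁+j₂=1  j₁+j₂+J+1=7
(j₁±m₁, j₂±m₂, J±M) = (5,0,1,2,4,0)
P² = 480/7
sum k=0..0:
  [0] +1/12 = 1/12
S = 1/12
C² = P²·S² = 10/21 ; C = +0.690066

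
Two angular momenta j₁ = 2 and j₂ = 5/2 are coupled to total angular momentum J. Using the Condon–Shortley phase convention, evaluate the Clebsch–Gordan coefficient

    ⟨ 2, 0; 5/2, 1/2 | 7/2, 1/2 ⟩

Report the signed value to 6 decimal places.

√[8·1!3!4!/9! · 2!2!3!2!4!3!] = √(768/35)
  +(−1)^0/∏(0,1,2,3,1,1)! = 1/12  (running 1/12)
  +(−1)^1/∏(1,0,1,2,2,2)! = -1/8  (running -1/24)
⟨..|..⟩ = √(768/35)·(-1/24) = -0.195180

−√(4/105) = -0.195180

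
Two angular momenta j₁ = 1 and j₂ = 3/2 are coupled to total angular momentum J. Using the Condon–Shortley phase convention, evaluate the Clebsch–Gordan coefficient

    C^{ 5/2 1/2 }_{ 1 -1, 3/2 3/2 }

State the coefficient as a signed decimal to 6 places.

triangle: 0!·2!·3!/6! = 12/720
(j±m)!: 0!·2!·3!·0!·3!·2! = 144
prefactor² = (2J+1)·Δ·N² = 72/5
  k=0: +1/(0!·0!·2!·3!·0!·0!) = 1/12
Σ = 1/12  ⇒  CG² = 72/5·1/12² = 1/10
CG = +√(1/10) = +0.316228

+0.316228  (= +√(1/10))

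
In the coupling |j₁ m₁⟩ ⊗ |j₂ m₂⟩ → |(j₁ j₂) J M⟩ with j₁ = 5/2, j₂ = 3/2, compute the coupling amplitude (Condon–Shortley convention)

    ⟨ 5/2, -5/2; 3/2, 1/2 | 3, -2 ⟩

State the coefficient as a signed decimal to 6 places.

-0.645497  (= −√(5/12))

√[7·1!4!2!/8! · 0!5!2!1!1!5!] = √(240)
  +(−1)^1/∏(1,0,4,1,0,1)! = -1/24  (running -1/24)
⟨..|..⟩ = √(240)·(-1/24) = -0.645497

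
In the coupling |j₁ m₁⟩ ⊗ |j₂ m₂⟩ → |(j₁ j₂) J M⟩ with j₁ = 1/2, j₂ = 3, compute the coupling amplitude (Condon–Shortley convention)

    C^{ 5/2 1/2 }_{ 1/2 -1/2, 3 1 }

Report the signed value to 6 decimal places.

−√(4/7) ≈ -0.755929

triangle: 1!×0!×5!/7! = 120/5040
(j±m)!: 0!×1!×4!×2!×3!×2! = 576
prefactor² = (2J+1)×Δ×N² = 576/7
  k=1: −1/(1!×0!×0!×3!×0!×2!) = -1/12
Σ = -1/12  ⇒  CG² = 576/7×(-1/12)² = 4/7
CG = −√(4/7) = -0.755929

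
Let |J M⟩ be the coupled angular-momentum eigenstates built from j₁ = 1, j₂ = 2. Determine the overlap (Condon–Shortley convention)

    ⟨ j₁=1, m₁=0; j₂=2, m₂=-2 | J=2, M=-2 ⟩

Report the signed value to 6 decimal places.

+√(2/3) ≈ +0.816497

√[5·1!1!3!/6! · 1!1!0!4!0!4!] = √(24)
  +(−1)^0/∏(0,1,1,0,0,3)! = 1/6  (running 1/6)
⟨..|..⟩ = √(24)·(1/6) = +0.816497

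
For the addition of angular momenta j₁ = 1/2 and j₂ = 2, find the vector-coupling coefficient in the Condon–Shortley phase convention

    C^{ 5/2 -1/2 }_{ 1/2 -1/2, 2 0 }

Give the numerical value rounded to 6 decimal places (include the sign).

√[6·0!1!4!/6! · 0!1!2!2!2!3!] = √(48/5)
  +(−1)^0/∏(0,0,1,2,0,2)! = 1/4  (running 1/4)
⟨..|..⟩ = √(48/5)·(1/4) = +0.774597

+√(3/5) = +0.774597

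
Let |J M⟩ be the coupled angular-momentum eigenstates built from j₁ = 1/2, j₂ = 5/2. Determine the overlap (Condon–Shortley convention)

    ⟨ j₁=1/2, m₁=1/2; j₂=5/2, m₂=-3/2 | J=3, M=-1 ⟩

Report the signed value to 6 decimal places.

j₁+j₂−J=0  J+j₁−j₂=1  J−j₁+j₂=5  j₁+j₂+J+1=7
(j₁±m₁, j₂±m₂, J±M) = (1,0,1,4,2,4)
P² = 192
sum k=0..0:
  [0] +1/24 = 1/24
S = 1/24
C² = P²·S² = 1/3 ; C = +0.577350

+√(1/3) ≈ +0.577350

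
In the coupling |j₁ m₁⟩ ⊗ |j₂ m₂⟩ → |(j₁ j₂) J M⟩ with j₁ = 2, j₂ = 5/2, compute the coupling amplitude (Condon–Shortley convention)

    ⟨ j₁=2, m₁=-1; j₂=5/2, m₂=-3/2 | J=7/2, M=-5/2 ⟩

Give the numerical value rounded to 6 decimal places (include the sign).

j₁+j₂−J=1  J+j₁−j₂=3  J−j₁+j₂=4  j₁+j₂+J+1=9
(j₁±m₁, j₂±m₂, J±M) = (1,3,1,4,1,6)
P² = 2304/7
sum k=0..1:
  [0] +1/36 = 1/36
  [1] −1/48 = -1/48
S = 1/144
C² = P²·S² = 1/63 ; C = +0.125988

+√(1/63) = +0.125988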